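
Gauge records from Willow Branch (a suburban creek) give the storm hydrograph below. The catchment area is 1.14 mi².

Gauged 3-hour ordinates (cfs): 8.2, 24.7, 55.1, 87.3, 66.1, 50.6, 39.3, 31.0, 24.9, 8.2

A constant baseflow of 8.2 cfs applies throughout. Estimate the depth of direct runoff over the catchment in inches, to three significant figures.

d ≈ 1.28 in

Direct runoff: 0.0, 16.5, 46.9, 79.1, 57.9, 42.4, 31.1, 22.8, 16.7, 0.0 cfs; ΣQ_DR = 313.4 cfs.
V = ΣQ_DR · Δt = 313.4 × 10800 s = 3.385 × 10^6 ft³.
Over A = 1.14 mi², depth = V / A = 1.28 in.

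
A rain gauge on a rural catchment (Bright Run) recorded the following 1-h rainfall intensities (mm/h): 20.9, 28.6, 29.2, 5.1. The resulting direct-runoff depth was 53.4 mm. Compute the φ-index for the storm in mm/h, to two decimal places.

φ ≈ 8.43 mm/h

Only the 3 blocks with intensity above φ contribute runoff: 20.9, 28.6, 29.2 mm/h.
Σ(I−φ)·Δt = d  ⇒  (20.9+28.6+29.2 − 3φ)·1 = 53.4
φ = (78.70 − 53.4/1) / 3 = 8.43 mm/h.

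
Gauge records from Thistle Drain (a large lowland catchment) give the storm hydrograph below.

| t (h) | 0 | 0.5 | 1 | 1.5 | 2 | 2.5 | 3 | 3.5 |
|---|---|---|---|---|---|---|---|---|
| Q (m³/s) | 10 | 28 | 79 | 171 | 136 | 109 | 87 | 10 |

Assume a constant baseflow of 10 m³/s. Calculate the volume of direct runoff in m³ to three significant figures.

V ≈ 9.90 × 10^5 m³

Direct-runoff ordinates (Q − Q_b): 0.0, 18.0, 69.0, 161.0, 126.0, 99.0, 77.0, 0.0 m³/s.
ΣQ_DR = 550.0 m³/s.
With Δt = 0.5 h = 1800 s, V = ΣQ_DR · Δt = 550.0 × 1800 = 9.90 × 10^5 m³.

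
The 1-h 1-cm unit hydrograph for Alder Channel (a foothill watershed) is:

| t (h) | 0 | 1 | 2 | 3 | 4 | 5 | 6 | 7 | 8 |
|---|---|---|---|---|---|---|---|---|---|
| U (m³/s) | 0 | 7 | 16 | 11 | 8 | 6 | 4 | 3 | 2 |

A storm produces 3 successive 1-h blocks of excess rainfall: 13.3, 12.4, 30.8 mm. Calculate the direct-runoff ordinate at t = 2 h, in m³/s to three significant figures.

Q ≈ 30.0 m³/s

By discrete convolution, Q_j = Σ (P_i / 10 mm) · U_{j−i}.
At t = 2 h (j=2): Q = (13.3/10)·16 + (12.4/10)·7 + (30.8/10)·0 = 30.0 m³/s.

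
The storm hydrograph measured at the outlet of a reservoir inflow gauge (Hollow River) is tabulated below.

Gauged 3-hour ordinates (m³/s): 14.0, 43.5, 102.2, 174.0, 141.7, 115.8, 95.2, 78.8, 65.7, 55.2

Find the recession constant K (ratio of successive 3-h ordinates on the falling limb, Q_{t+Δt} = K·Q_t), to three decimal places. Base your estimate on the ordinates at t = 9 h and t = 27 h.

Using the recession-limb readings at t = 9 h and t = 27 h: Q falls from 174.0 to 55.2 m³/s over 6 intervals.
K = (Q₂/Q₁)^(1/6) = (55.2/174.0)^(1/6) = 0.826.

K ≈ 0.826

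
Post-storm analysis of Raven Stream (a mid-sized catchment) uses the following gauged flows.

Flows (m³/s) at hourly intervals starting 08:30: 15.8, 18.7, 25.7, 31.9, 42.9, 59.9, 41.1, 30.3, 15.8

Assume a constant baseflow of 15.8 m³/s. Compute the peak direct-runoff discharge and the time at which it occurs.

Subtracting baseflow gives direct-runoff ordinates: 0.0, 2.9, 9.9, 16.1, 27.1, 44.1, 25.3, 14.5, 0.0 m³/s.
The maximum is 44.1 m³/s, occurring at the reading for t = 13:30.

Q_p = 44.1 m³/s at t = 13:30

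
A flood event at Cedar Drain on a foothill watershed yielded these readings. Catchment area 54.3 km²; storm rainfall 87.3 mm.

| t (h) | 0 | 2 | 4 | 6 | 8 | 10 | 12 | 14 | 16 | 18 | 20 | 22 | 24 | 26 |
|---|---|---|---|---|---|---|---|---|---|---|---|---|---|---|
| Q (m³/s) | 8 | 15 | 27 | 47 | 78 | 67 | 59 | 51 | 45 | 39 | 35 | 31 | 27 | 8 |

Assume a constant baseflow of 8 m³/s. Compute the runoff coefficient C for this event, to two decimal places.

ΣQ_DR = 425.0 m³/s; V = ΣQ_DR·Δt = 3.060 × 10^6 m³.
Runoff depth d = V / A = 56.35 mm.
C = d / P = 56.35 / 87.3 = 0.65.

C ≈ 0.65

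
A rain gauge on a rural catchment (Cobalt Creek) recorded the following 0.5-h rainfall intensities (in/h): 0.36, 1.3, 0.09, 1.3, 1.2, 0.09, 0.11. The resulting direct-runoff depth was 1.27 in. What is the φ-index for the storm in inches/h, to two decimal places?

φ ≈ 0.42 in/h

Only the 3 blocks with intensity above φ contribute runoff: 1.3, 1.3, 1.2 in/h.
Σ(I−φ)·Δt = d  ⇒  (1.3+1.3+1.2 − 3φ)·0.5 = 1.27
φ = (3.800 − 1.27/0.5) / 3 = 0.42 in/h.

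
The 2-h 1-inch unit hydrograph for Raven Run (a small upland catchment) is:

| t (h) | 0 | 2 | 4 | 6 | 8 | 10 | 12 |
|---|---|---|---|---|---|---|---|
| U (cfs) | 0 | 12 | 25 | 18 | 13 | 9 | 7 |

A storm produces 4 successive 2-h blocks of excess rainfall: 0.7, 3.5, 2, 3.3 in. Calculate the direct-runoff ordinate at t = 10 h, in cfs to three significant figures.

By discrete convolution, Q_j = Σ (P_i / 1 in) · U_{j−i}.
At t = 10 h (j=5): Q = (0.7/1)·9 + (3.5/1)·13 + (2/1)·18 + (3.3/1)·25 = 170 cfs.

Q ≈ 170 cfs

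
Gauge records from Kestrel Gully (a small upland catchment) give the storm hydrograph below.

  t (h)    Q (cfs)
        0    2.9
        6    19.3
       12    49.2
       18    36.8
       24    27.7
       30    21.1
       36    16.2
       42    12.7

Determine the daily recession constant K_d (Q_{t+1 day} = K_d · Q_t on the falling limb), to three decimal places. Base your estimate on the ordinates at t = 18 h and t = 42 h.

Between t = 18 h and t = 42 h the flow falls from 36.8 to 12.7 cfs over 4×6 h = 24 h.
Per-interval ratio K = (12.7/36.8)^(1/4) = 0.7665; K_d = K^(24/6) = 0.345.

K_d ≈ 0.345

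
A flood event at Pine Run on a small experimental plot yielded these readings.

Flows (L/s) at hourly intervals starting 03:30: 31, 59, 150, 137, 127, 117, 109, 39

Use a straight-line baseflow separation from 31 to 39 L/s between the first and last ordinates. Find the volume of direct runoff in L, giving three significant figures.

Direct-runoff ordinates (Q − Q_b): 0.00, 26.86, 116.71, 102.57, 91.43, 80.29, 71.14, 0.00 L/s.
ΣQ_DR = 489.0 L/s.
With Δt = 1 h = 3600 s, V = ΣQ_DR · Δt = 489.0 × 3600 = 1.76 × 10^6 L.

V ≈ 1.76 × 10^6 L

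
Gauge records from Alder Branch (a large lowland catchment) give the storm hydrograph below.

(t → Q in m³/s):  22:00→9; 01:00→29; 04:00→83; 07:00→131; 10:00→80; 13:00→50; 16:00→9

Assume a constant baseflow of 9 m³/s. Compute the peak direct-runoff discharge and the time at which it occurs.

Q_p = 122.0 m³/s at t = 07:00

Subtracting baseflow gives direct-runoff ordinates: 0.0, 20.0, 74.0, 122.0, 71.0, 41.0, 0.0 m³/s.
The maximum is 122.0 m³/s, occurring at the reading for t = 07:00.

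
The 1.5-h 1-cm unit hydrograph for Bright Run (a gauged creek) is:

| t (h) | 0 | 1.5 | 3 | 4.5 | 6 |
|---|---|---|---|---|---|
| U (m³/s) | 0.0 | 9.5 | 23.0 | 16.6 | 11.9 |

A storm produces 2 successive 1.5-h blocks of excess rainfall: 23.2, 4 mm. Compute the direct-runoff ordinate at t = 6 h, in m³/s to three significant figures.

By discrete convolution, Q_j = Σ (P_i / 10 mm) · U_{j−i}.
At t = 6 h (j=4): Q = (23.2/10)·11.9 + (4/10)·16.6 = 34.2 m³/s.

Q ≈ 34.2 m³/s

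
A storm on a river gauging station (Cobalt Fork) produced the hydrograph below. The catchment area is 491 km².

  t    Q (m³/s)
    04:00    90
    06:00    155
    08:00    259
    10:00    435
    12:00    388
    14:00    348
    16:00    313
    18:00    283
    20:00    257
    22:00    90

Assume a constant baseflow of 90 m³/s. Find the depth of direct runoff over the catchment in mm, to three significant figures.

d ≈ 25.2 mm

Direct runoff: 0.0, 65.0, 169.0, 345.0, 298.0, 258.0, 223.0, 193.0, 167.0, 0.0 m³/s; ΣQ_DR = 1718 m³/s.
V = ΣQ_DR · Δt = 1718 × 7200 s = 1.237 × 10^7 m³.
Over A = 491 km², depth = V / A = 25.2 mm.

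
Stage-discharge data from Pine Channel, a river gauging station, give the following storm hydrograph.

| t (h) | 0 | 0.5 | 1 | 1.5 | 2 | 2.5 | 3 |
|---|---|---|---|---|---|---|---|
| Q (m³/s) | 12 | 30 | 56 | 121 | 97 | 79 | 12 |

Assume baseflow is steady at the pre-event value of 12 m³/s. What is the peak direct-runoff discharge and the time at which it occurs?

Q_p = 109.0 m³/s at t = 1.5 h

Subtracting baseflow gives direct-runoff ordinates: 0.0, 18.0, 44.0, 109.0, 85.0, 67.0, 0.0 m³/s.
The maximum is 109.0 m³/s, occurring at the reading for t = 1.5 h.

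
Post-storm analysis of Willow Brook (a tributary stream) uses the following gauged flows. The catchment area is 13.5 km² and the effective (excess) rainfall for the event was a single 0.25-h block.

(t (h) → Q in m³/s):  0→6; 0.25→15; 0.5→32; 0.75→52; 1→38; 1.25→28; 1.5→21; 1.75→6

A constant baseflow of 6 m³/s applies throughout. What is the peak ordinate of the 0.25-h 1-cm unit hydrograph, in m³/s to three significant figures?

U_p ≈ 46.0 m³/s

Direct runoff: 0.0, 9.0, 26.0, 46.0, 32.0, 22.0, 15.0, 0.0 m³/s; ΣQ_DR = 150.0 m³/s, peak = 46.0 m³/s.
Runoff depth d = ΣQ_DR·Δt / A = 150.0 × 900 / (13.5 km²) = 10.00 mm.
The 1-cm UH is the DRH scaled by (10 mm)/d, so U_p = 46.0 × 10/10.00 = 46.0 m³/s.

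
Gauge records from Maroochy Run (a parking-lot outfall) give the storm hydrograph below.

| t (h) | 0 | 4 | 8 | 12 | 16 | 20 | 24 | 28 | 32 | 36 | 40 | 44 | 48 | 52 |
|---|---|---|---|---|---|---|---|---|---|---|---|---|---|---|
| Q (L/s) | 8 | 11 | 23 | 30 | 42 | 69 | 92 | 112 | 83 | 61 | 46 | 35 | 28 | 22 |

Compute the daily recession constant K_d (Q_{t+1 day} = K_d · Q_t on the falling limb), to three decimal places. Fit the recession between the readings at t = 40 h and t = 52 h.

K_d ≈ 0.229

Between t = 40 h and t = 52 h the flow falls from 46 to 22 L/s over 3×4 h = 12 h.
Per-interval ratio K = (22/46)^(1/3) = 0.7820; K_d = K^(24/4) = 0.229.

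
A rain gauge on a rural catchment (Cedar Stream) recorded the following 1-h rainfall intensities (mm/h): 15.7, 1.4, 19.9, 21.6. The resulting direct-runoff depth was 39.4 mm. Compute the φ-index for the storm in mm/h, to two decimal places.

Only the 3 blocks with intensity above φ contribute runoff: 15.7, 19.9, 21.6 mm/h.
Σ(I−φ)·Δt = d  ⇒  (15.7+19.9+21.6 − 3φ)·1 = 39.4
φ = (57.20 − 39.4/1) / 3 = 5.93 mm/h.

φ ≈ 5.93 mm/h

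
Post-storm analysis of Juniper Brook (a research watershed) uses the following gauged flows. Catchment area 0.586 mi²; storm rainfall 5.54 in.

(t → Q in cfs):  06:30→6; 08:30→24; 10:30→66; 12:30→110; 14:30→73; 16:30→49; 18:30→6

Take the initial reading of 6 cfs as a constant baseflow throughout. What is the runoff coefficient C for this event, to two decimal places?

C ≈ 0.28

ΣQ_DR = 292.0 cfs; V = ΣQ_DR·Δt = 2.102 × 10^6 ft³.
Runoff depth d = V / A = 1.544 in.
C = d / P = 1.544 / 5.54 = 0.28.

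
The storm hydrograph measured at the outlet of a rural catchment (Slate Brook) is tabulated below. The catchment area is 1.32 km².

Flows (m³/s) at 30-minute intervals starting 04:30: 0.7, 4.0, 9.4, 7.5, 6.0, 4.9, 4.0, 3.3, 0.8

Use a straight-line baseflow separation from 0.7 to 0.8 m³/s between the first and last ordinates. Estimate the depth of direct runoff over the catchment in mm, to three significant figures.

Direct runoff: 0.00, 3.29, 8.68, 6.76, 5.25, 4.14, 3.23, 2.51, 0.00 m³/s; ΣQ_DR = 33.85 m³/s.
V = ΣQ_DR · Δt = 33.85 × 1800 s = 60930 m³.
Over A = 1.32 km², depth = V / A = 46.2 mm.

d ≈ 46.2 mm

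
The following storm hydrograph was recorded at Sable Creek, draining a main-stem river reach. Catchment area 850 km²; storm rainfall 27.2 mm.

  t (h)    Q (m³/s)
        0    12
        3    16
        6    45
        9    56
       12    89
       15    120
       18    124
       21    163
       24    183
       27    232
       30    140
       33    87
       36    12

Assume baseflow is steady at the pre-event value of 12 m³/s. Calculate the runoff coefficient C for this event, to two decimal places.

C ≈ 0.52

ΣQ_DR = 1123 m³/s; V = ΣQ_DR·Δt = 1.213 × 10^7 m³.
Runoff depth d = V / A = 14.27 mm.
C = d / P = 14.27 / 27.2 = 0.52.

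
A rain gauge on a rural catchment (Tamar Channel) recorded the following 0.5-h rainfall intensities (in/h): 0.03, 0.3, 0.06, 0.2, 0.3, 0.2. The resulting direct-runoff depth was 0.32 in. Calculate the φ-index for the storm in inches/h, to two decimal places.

Only the 4 blocks with intensity above φ contribute runoff: 0.3, 0.2, 0.3, 0.2 in/h.
Σ(I−φ)·Δt = d  ⇒  (0.3+0.2+0.3+0.2 − 4φ)·0.5 = 0.32
φ = (1.000 − 0.32/0.5) / 4 = 0.09 in/h.

φ ≈ 0.09 in/h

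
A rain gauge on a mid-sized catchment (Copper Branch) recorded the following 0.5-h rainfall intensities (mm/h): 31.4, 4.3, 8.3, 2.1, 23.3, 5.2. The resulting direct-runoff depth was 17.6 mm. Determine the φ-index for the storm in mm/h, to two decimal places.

φ ≈ 9.75 mm/h

Only the 2 blocks with intensity above φ contribute runoff: 31.4, 23.3 mm/h.
Σ(I−φ)·Δt = d  ⇒  (31.4+23.3 − 2φ)·0.5 = 17.6
φ = (54.70 − 17.6/0.5) / 2 = 9.75 mm/h.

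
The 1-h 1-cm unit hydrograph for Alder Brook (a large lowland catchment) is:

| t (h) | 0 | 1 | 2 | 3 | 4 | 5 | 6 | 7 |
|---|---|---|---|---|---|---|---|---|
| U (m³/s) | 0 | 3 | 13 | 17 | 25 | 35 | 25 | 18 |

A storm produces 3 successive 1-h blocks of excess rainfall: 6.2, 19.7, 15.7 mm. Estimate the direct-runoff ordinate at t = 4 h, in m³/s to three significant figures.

Q ≈ 69.4 m³/s

By discrete convolution, Q_j = Σ (P_i / 10 mm) · U_{j−i}.
At t = 4 h (j=4): Q = (6.2/10)·25 + (19.7/10)·17 + (15.7/10)·13 = 69.4 m³/s.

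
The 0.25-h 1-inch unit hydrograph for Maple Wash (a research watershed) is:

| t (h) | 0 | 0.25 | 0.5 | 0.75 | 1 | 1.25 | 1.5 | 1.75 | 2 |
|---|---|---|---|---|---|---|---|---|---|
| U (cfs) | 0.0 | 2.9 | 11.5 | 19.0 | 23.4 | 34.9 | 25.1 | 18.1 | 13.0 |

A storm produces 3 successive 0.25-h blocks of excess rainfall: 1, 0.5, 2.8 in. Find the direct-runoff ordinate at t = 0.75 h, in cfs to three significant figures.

By discrete convolution, Q_j = Σ (P_i / 1 in) · U_{j−i}.
At t = 0.75 h (j=3): Q = (1/1)·19.0 + (0.5/1)·11.5 + (2.8/1)·2.9 = 32.9 cfs.

Q ≈ 32.9 cfs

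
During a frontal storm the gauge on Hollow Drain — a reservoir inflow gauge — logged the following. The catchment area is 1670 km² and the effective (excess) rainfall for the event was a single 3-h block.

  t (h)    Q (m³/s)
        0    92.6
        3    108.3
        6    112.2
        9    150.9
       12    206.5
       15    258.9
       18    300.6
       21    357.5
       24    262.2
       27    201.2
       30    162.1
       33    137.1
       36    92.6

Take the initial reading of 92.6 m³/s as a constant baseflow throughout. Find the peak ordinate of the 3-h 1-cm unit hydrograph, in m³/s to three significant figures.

U_p ≈ 331 m³/s

Direct runoff: 0.0, 15.7, 19.6, 58.3, 113.9, 166.3, 208.0, 264.9, 169.6, 108.6, 69.5, 44.5, 0.0 m³/s; ΣQ_DR = 1239 m³/s, peak = 264.9 m³/s.
Runoff depth d = ΣQ_DR·Δt / A = 1239 × 10800 / (1670 km²) = 8.012 mm.
The 1-cm UH is the DRH scaled by (10 mm)/d, so U_p = 264.9 × 10/8.012 = 331 m³/s.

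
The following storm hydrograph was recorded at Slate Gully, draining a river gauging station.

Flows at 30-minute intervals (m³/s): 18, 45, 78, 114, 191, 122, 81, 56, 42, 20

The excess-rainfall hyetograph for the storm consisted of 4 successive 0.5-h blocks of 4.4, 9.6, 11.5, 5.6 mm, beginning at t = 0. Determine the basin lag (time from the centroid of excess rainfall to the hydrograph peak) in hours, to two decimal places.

t_L ≈ 0.96 h

Centroid of excess rainfall: t_c = Σ P_i·t̄_i / ΣP_i = 1.0442 h (block centres at 0.25, 0.75, 1.25, 1.75 h).
Hydrograph peak occurs at t = 2 h, so basin lag t_L = 2 − 1.0442 = 0.96 h.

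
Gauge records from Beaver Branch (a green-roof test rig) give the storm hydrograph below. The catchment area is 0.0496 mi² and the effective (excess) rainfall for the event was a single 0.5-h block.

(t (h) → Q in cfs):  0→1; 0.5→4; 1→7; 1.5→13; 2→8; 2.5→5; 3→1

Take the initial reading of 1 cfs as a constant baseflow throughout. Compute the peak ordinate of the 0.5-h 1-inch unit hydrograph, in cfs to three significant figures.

Direct runoff: 0.0, 3.0, 6.0, 12.0, 7.0, 4.0, 0.0 cfs; ΣQ_DR = 32.00 cfs, peak = 12.0 cfs.
Runoff depth d = ΣQ_DR·Δt / A = 32.00 × 1800 / (0.0496 mi²) = 0.4999 in.
The 1-inch UH is the DRH scaled by (1 in)/d, so U_p = 12.0 × 1/0.4999 = 24.0 cfs.

U_p ≈ 24.0 cfs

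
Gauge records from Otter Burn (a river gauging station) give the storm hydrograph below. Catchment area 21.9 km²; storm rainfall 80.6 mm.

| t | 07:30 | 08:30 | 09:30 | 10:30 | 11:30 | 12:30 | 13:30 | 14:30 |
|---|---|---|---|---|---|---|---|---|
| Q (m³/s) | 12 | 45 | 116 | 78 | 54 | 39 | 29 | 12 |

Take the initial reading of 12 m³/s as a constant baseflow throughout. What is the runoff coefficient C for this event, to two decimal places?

ΣQ_DR = 289.0 m³/s; V = ΣQ_DR·Δt = 1.040 × 10^6 m³.
Runoff depth d = V / A = 47.51 mm.
C = d / P = 47.51 / 80.6 = 0.59.

C ≈ 0.59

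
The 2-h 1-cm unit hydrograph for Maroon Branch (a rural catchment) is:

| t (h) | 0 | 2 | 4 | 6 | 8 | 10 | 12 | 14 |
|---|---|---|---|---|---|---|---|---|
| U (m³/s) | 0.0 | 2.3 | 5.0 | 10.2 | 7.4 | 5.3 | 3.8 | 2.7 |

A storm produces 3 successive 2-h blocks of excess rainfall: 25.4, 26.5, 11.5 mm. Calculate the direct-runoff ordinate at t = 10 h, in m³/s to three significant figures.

Q ≈ 44.8 m³/s

By discrete convolution, Q_j = Σ (P_i / 10 mm) · U_{j−i}.
At t = 10 h (j=5): Q = (25.4/10)·5.3 + (26.5/10)·7.4 + (11.5/10)·10.2 = 44.8 m³/s.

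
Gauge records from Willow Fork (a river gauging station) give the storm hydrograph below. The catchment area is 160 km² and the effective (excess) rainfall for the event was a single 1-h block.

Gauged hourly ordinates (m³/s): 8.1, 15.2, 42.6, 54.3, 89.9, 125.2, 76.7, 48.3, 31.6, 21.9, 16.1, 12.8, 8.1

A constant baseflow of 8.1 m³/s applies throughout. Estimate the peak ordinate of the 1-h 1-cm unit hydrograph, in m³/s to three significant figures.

U_p ≈ 117 m³/s

Direct runoff: 0.0, 7.1, 34.5, 46.2, 81.8, 117.1, 68.6, 40.2, 23.5, 13.8, 8.0, 4.7, 0.0 m³/s; ΣQ_DR = 445.5 m³/s, peak = 117.1 m³/s.
Runoff depth d = ΣQ_DR·Δt / A = 445.5 × 3600 / (160 km²) = 10.02 mm.
The 1-cm UH is the DRH scaled by (10 mm)/d, so U_p = 117.1 × 10/10.02 = 117 m³/s.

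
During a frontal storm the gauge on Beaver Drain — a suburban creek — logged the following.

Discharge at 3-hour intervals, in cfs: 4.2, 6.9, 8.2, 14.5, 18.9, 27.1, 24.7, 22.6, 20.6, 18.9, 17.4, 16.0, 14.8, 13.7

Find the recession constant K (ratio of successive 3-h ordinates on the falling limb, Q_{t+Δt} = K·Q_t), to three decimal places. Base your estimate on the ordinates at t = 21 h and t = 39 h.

Using the recession-limb readings at t = 21 h and t = 39 h: Q falls from 22.6 to 13.7 cfs over 6 intervals.
K = (Q₂/Q₁)^(1/6) = (13.7/22.6)^(1/6) = 0.920.

K ≈ 0.920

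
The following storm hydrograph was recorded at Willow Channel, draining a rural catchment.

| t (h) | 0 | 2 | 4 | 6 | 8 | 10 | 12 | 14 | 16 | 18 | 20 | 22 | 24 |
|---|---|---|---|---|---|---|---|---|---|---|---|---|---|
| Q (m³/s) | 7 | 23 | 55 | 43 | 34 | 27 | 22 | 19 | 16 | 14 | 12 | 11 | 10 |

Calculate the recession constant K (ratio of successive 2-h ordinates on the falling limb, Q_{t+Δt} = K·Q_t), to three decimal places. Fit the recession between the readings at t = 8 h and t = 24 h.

K ≈ 0.858

Using the recession-limb readings at t = 8 h and t = 24 h: Q falls from 34 to 10 m³/s over 8 intervals.
K = (Q₂/Q₁)^(1/8) = (10/34)^(1/8) = 0.858.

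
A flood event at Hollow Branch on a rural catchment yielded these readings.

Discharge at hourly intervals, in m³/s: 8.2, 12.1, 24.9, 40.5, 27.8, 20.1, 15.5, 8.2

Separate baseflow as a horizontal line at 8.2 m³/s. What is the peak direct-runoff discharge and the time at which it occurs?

Q_p = 32.3 m³/s at t = 3 h

Subtracting baseflow gives direct-runoff ordinates: 0.0, 3.9, 16.7, 32.3, 19.6, 11.9, 7.3, 0.0 m³/s.
The maximum is 32.3 m³/s, occurring at the reading for t = 3 h.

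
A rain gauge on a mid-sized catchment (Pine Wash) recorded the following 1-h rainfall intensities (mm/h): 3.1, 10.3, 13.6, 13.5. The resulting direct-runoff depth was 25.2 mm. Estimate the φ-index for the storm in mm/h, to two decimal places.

φ ≈ 4.07 mm/h

Only the 3 blocks with intensity above φ contribute runoff: 10.3, 13.6, 13.5 mm/h.
Σ(I−φ)·Δt = d  ⇒  (10.3+13.6+13.5 − 3φ)·1 = 25.2
φ = (37.40 − 25.2/1) / 3 = 4.07 mm/h.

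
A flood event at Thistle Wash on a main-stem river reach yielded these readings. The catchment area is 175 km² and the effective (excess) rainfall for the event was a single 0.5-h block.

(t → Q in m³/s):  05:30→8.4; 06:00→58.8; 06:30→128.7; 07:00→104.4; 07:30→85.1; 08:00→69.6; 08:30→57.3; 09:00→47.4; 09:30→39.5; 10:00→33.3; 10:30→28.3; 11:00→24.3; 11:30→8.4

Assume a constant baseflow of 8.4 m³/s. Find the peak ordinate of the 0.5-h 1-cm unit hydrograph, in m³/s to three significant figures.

Direct runoff: 0.0, 50.4, 120.3, 96.0, 76.7, 61.2, 48.9, 39.0, 31.1, 24.9, 19.9, 15.9, 0.0 m³/s; ΣQ_DR = 584.3 m³/s, peak = 120.3 m³/s.
Runoff depth d = ΣQ_DR·Δt / A = 584.3 × 1800 / (175 km²) = 6.010 mm.
The 1-cm UH is the DRH scaled by (10 mm)/d, so U_p = 120.3 × 10/6.010 = 200 m³/s.

U_p ≈ 200 m³/s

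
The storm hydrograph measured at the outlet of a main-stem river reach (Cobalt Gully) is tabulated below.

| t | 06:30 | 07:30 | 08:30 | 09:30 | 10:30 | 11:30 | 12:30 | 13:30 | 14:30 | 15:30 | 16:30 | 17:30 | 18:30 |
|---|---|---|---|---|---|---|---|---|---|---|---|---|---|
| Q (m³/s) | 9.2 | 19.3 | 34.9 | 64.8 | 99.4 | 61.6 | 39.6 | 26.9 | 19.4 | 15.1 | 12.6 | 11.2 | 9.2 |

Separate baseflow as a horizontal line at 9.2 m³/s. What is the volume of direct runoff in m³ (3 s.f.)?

Direct-runoff ordinates (Q − Q_b): 0.0, 10.1, 25.7, 55.6, 90.2, 52.4, 30.4, 17.7, 10.2, 5.9, 3.4, 2.0, 0.0 m³/s.
ΣQ_DR = 303.6 m³/s.
With Δt = 1 h = 3600 s, V = ΣQ_DR · Δt = 303.6 × 3600 = 1.09 × 10^6 m³.

V ≈ 1.09 × 10^6 m³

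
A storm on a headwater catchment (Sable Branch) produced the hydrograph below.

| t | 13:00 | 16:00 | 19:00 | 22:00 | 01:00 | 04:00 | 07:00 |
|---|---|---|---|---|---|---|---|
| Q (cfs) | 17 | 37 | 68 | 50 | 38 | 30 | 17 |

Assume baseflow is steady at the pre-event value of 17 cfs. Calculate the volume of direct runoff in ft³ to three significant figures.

V ≈ 1.49 × 10^6 ft³

Direct-runoff ordinates (Q − Q_b): 0.0, 20.0, 51.0, 33.0, 21.0, 13.0, 0.0 cfs.
ΣQ_DR = 138.0 cfs.
With Δt = 3 h = 10800 s, V = ΣQ_DR · Δt = 138.0 × 10800 = 1.49 × 10^6 ft³.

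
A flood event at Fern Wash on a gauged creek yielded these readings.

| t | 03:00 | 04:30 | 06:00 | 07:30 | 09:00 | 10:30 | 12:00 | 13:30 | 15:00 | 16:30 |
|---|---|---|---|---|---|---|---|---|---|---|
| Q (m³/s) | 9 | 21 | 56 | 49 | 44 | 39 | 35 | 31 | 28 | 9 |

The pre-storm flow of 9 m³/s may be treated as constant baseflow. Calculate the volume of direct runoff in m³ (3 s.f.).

Direct-runoff ordinates (Q − Q_b): 0.0, 12.0, 47.0, 40.0, 35.0, 30.0, 26.0, 22.0, 19.0, 0.0 m³/s.
ΣQ_DR = 231.0 m³/s.
With Δt = 1.5 h = 5400 s, V = ΣQ_DR · Δt = 231.0 × 5400 = 1.25 × 10^6 m³.

V ≈ 1.25 × 10^6 m³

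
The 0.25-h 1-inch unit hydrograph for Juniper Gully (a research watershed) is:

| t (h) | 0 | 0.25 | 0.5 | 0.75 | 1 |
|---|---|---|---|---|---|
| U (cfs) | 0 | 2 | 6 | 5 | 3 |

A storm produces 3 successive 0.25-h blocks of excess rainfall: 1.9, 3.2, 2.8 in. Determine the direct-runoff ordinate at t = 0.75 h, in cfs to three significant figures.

Q ≈ 34.3 cfs

By discrete convolution, Q_j = Σ (P_i / 1 in) · U_{j−i}.
At t = 0.75 h (j=3): Q = (1.9/1)·5 + (3.2/1)·6 + (2.8/1)·2 = 34.3 cfs.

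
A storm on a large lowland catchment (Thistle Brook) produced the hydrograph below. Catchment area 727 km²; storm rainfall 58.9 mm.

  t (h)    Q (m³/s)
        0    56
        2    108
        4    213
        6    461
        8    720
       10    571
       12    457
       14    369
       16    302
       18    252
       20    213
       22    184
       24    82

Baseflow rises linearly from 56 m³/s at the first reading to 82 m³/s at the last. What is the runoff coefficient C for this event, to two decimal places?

ΣQ_DR = 3091 m³/s; V = ΣQ_DR·Δt = 2.226 × 10^7 m³.
Runoff depth d = V / A = 30.61 mm.
C = d / P = 30.61 / 58.9 = 0.52.

C ≈ 0.52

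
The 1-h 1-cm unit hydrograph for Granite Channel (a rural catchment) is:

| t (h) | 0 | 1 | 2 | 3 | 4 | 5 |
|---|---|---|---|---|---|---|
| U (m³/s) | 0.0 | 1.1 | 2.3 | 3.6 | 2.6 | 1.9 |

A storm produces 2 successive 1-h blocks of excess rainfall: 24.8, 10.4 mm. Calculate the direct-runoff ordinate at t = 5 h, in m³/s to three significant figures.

Q ≈ 7.42 m³/s

By discrete convolution, Q_j = Σ (P_i / 10 mm) · U_{j−i}.
At t = 5 h (j=5): Q = (24.8/10)·1.9 + (10.4/10)·2.6 = 7.42 m³/s.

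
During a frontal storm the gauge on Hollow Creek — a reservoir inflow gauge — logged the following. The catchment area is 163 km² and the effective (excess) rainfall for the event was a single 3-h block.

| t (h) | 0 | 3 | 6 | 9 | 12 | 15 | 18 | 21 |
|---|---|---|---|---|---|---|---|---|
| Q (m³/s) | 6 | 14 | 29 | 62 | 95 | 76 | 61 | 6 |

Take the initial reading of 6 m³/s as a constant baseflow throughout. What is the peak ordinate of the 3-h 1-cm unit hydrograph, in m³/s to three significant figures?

Direct runoff: 0.0, 8.0, 23.0, 56.0, 89.0, 70.0, 55.0, 0.0 m³/s; ΣQ_DR = 301.0 m³/s, peak = 89.0 m³/s.
Runoff depth d = ΣQ_DR·Δt / A = 301.0 × 10800 / (163 km²) = 19.94 mm.
The 1-cm UH is the DRH scaled by (10 mm)/d, so U_p = 89.0 × 10/19.94 = 44.6 m³/s.

U_p ≈ 44.6 m³/s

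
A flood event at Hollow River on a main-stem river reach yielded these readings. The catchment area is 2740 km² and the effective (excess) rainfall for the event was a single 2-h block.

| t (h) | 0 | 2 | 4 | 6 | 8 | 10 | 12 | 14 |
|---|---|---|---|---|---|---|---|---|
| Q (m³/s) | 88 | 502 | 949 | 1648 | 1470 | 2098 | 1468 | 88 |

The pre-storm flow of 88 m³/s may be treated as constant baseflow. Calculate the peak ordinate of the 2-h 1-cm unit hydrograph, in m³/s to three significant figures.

Direct runoff: 0.0, 414.0, 861.0, 1560.0, 1382.0, 2010.0, 1380.0, 0.0 m³/s; ΣQ_DR = 7607 m³/s, peak = 2010.0 m³/s.
Runoff depth d = ΣQ_DR·Δt / A = 7607 × 7200 / (2740 km²) = 19.99 mm.
The 1-cm UH is the DRH scaled by (10 mm)/d, so U_p = 2010.0 × 10/19.99 = 1010 m³/s.

U_p ≈ 1010 m³/s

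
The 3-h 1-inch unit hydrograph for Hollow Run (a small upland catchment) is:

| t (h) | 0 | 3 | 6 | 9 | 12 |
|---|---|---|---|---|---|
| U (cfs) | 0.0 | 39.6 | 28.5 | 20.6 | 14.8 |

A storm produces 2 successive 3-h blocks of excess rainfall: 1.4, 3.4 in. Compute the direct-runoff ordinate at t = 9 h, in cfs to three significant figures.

By discrete convolution, Q_j = Σ (P_i / 1 in) · U_{j−i}.
At t = 9 h (j=3): Q = (1.4/1)·20.6 + (3.4/1)·28.5 = 126 cfs.

Q ≈ 126 cfs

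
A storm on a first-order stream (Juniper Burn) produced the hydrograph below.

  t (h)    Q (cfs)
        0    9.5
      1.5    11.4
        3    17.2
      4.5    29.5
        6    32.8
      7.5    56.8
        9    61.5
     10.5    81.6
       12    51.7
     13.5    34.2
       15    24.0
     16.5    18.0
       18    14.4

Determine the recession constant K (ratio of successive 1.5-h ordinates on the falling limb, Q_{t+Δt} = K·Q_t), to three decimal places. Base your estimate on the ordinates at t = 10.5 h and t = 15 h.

K ≈ 0.665

Using the recession-limb readings at t = 10.5 h and t = 15 h: Q falls from 81.6 to 24.0 cfs over 3 intervals.
K = (Q₂/Q₁)^(1/3) = (24.0/81.6)^(1/3) = 0.665.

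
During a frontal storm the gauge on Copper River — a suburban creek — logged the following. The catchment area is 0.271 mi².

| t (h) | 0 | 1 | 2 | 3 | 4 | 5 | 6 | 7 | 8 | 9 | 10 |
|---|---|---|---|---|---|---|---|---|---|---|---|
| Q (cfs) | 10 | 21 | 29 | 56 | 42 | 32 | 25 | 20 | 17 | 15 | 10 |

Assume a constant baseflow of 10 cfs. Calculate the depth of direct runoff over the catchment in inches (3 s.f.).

Direct runoff: 0.0, 11.0, 19.0, 46.0, 32.0, 22.0, 15.0, 10.0, 7.0, 5.0, 0.0 cfs; ΣQ_DR = 167.0 cfs.
V = ΣQ_DR · Δt = 167.0 × 3600 s = 6.012 × 10^5 ft³.
Over A = 0.271 mi², depth = V / A = 0.955 in.

d ≈ 0.955 in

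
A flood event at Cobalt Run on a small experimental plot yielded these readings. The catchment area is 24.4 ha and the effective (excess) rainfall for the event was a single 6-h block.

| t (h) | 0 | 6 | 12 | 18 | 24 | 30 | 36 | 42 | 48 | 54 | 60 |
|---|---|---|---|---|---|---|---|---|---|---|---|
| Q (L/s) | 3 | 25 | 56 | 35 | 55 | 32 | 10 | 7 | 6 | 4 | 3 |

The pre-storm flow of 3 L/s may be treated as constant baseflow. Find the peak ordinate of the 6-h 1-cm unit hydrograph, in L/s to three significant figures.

U_p ≈ 29.5 L/s

Direct runoff: 0.0, 22.0, 53.0, 32.0, 52.0, 29.0, 7.0, 4.0, 3.0, 1.0, 0.0 L/s; ΣQ_DR = 203.0 L/s, peak = 53.0 L/s.
Runoff depth d = ΣQ_DR·Δt / A = 203.0 × 21600 / (24.4 ha) = 17.97 mm.
The 1-cm UH is the DRH scaled by (10 mm)/d, so U_p = 53.0 × 10/17.97 = 29.5 L/s.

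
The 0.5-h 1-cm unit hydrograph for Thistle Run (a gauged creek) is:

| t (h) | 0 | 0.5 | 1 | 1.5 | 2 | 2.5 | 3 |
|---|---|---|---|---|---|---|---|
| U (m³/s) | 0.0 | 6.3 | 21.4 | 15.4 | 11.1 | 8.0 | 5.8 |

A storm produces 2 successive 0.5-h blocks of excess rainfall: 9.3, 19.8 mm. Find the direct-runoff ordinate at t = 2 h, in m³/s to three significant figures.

Q ≈ 40.8 m³/s

By discrete convolution, Q_j = Σ (P_i / 10 mm) · U_{j−i}.
At t = 2 h (j=4): Q = (9.3/10)·11.1 + (19.8/10)·15.4 = 40.8 m³/s.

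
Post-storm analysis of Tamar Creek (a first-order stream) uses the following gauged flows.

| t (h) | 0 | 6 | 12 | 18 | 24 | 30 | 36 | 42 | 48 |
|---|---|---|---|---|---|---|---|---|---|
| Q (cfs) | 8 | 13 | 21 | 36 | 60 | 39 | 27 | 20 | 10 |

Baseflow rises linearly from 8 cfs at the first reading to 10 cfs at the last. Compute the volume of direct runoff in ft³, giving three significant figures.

V ≈ 3.30 × 10^6 ft³

Direct-runoff ordinates (Q − Q_b): 0.00, 4.75, 12.50, 27.25, 51.00, 29.75, 17.50, 10.25, 0.00 cfs.
ΣQ_DR = 153.0 cfs.
With Δt = 6 h = 21600 s, V = ΣQ_DR · Δt = 153.0 × 21600 = 3.30 × 10^6 ft³.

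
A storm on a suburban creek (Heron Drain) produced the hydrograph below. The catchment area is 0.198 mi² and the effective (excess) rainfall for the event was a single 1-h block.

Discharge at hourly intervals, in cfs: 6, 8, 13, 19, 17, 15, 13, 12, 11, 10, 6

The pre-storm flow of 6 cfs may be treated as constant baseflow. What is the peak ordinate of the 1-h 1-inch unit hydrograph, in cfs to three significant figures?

Direct runoff: 0.0, 2.0, 7.0, 13.0, 11.0, 9.0, 7.0, 6.0, 5.0, 4.0, 0.0 cfs; ΣQ_DR = 64.00 cfs, peak = 13.0 cfs.
Runoff depth d = ΣQ_DR·Δt / A = 64.00 × 3600 / (0.198 mi²) = 0.5009 in.
The 1-inch UH is the DRH scaled by (1 in)/d, so U_p = 13.0 × 1/0.5009 = 26.0 cfs.

U_p ≈ 26.0 cfs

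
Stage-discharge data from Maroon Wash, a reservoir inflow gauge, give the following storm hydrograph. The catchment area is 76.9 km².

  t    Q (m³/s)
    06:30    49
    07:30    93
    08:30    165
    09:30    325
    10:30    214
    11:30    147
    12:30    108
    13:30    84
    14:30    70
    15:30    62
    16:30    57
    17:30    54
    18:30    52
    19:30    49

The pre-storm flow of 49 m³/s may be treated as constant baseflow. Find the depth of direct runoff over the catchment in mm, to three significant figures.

d ≈ 39.5 mm

Direct runoff: 0.0, 44.0, 116.0, 276.0, 165.0, 98.0, 59.0, 35.0, 21.0, 13.0, 8.0, 5.0, 3.0, 0.0 m³/s; ΣQ_DR = 843.0 m³/s.
V = ΣQ_DR · Δt = 843.0 × 3600 s = 3.035 × 10^6 m³.
Over A = 76.9 km², depth = V / A = 39.5 mm.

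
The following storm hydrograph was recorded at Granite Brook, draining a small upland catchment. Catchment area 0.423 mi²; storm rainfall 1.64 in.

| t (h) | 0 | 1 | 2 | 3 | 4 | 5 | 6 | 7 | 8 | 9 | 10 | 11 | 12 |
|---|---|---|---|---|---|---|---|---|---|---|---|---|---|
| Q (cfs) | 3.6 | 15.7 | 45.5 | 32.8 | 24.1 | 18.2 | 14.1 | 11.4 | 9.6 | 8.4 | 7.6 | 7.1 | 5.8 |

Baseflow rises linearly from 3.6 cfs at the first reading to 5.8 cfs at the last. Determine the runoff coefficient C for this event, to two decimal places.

C ≈ 0.32

ΣQ_DR = 142.8 cfs; V = ΣQ_DR·Δt = 5.141 × 10^5 ft³.
Runoff depth d = V / A = 0.5231 in.
C = d / P = 0.5231 / 1.64 = 0.32.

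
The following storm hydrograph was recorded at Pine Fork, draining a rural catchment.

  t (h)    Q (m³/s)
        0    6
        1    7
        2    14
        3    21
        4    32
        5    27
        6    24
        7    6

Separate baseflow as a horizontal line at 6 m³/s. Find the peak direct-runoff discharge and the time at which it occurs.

Q_p = 26.0 m³/s at t = 4 h

Subtracting baseflow gives direct-runoff ordinates: 0.0, 1.0, 8.0, 15.0, 26.0, 21.0, 18.0, 0.0 m³/s.
The maximum is 26.0 m³/s, occurring at the reading for t = 4 h.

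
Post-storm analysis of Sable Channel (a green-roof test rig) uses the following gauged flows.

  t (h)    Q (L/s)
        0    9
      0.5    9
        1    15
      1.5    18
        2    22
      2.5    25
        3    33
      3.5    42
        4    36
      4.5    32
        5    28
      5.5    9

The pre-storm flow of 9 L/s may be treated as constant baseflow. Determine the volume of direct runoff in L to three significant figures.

Direct-runoff ordinates (Q − Q_b): 0.0, 0.0, 6.0, 9.0, 13.0, 16.0, 24.0, 33.0, 27.0, 23.0, 19.0, 0.0 L/s.
ΣQ_DR = 170.0 L/s.
With Δt = 0.5 h = 1800 s, V = ΣQ_DR · Δt = 170.0 × 1800 = 3.06 × 10^5 L.

V ≈ 3.06 × 10^5 L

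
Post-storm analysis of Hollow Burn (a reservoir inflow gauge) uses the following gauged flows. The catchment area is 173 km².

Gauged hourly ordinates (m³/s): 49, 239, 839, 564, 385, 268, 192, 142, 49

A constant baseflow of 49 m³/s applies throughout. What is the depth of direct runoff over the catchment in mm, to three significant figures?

Direct runoff: 0.0, 190.0, 790.0, 515.0, 336.0, 219.0, 143.0, 93.0, 0.0 m³/s; ΣQ_DR = 2286 m³/s.
V = ΣQ_DR · Δt = 2286 × 3600 s = 8.230 × 10^6 m³.
Over A = 173 km², depth = V / A = 47.6 mm.

d ≈ 47.6 mm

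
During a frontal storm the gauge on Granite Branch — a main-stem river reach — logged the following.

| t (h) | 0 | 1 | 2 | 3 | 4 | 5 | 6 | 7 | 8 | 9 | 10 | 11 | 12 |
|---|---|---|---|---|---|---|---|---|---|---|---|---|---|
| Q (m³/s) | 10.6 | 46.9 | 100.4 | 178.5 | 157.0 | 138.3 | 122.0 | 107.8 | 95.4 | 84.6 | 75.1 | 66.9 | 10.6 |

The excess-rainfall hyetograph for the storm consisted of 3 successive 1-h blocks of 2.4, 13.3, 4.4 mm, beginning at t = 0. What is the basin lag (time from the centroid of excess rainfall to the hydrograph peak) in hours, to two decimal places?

t_L ≈ 1.40 h

Centroid of excess rainfall: t_c = Σ P_i·t̄_i / ΣP_i = 1.5995 h (block centres at 0.5, 1.5, 2.5 h).
Hydrograph peak occurs at t = 3 h, so basin lag t_L = 3 − 1.5995 = 1.40 h.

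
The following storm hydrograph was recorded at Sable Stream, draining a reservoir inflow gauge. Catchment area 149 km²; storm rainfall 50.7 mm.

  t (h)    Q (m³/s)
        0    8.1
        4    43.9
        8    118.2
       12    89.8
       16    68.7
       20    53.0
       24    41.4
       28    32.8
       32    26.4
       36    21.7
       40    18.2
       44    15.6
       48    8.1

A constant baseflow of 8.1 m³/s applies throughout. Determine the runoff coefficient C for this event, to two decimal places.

ΣQ_DR = 440.6 m³/s; V = ΣQ_DR·Δt = 6.345 × 10^6 m³.
Runoff depth d = V / A = 42.58 mm.
C = d / P = 42.58 / 50.7 = 0.84.

C ≈ 0.84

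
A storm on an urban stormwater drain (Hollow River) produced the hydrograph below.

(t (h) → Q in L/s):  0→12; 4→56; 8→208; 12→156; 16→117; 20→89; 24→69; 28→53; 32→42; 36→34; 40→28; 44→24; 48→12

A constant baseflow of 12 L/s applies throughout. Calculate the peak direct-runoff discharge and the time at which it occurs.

Q_p = 196.0 L/s at t = 8 h

Subtracting baseflow gives direct-runoff ordinates: 0.0, 44.0, 196.0, 144.0, 105.0, 77.0, 57.0, 41.0, 30.0, 22.0, 16.0, 12.0, 0.0 L/s.
The maximum is 196.0 L/s, occurring at the reading for t = 8 h.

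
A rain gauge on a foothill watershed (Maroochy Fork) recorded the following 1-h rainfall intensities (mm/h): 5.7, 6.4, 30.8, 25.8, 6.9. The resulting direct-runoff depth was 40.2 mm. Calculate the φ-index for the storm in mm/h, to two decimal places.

Only the 2 blocks with intensity above φ contribute runoff: 30.8, 25.8 mm/h.
Σ(I−φ)·Δt = d  ⇒  (30.8+25.8 − 2φ)·1 = 40.2
φ = (56.60 − 40.2/1) / 2 = 8.20 mm/h.

φ ≈ 8.20 mm/h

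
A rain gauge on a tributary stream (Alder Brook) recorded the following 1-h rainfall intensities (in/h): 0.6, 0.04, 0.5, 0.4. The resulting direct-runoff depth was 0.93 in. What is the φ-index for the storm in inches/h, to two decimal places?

φ ≈ 0.19 in/h

Only the 3 blocks with intensity above φ contribute runoff: 0.6, 0.5, 0.4 in/h.
Σ(I−φ)·Δt = d  ⇒  (0.6+0.5+0.4 − 3φ)·1 = 0.93
φ = (1.500 − 0.93/1) / 3 = 0.19 in/h.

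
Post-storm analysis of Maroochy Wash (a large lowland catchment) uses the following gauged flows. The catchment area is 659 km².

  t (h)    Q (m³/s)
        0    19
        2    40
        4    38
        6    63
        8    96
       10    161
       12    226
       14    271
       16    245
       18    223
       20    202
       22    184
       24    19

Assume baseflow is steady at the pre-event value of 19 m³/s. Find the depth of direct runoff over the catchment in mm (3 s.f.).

Direct runoff: 0.0, 21.0, 19.0, 44.0, 77.0, 142.0, 207.0, 252.0, 226.0, 204.0, 183.0, 165.0, 0.0 m³/s; ΣQ_DR = 1540 m³/s.
V = ΣQ_DR · Δt = 1540 × 7200 s = 1.109 × 10^7 m³.
Over A = 659 km², depth = V / A = 16.8 mm.

d ≈ 16.8 mm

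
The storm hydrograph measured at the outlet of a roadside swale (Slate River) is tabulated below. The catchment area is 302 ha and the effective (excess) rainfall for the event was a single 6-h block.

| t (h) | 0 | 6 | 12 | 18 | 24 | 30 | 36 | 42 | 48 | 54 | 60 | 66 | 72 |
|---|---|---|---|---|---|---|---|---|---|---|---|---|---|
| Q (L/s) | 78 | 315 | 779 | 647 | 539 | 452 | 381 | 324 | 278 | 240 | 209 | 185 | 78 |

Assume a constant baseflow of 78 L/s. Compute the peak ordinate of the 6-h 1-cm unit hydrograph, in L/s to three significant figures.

Direct runoff: 0.0, 237.0, 701.0, 569.0, 461.0, 374.0, 303.0, 246.0, 200.0, 162.0, 131.0, 107.0, 0.0 L/s; ΣQ_DR = 3491 L/s, peak = 701.0 L/s.
Runoff depth d = ΣQ_DR·Δt / A = 3491 × 21600 / (302 ha) = 24.97 mm.
The 1-cm UH is the DRH scaled by (10 mm)/d, so U_p = 701.0 × 10/24.97 = 281 L/s.

U_p ≈ 281 L/s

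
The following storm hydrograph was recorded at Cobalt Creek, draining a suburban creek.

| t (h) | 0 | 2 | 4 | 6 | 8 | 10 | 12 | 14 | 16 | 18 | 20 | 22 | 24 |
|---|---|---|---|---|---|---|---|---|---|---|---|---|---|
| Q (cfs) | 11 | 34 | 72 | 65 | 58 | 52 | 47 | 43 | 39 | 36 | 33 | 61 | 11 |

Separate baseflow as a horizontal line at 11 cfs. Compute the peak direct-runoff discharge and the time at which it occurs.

Q_p = 61.0 cfs at t = 4 h

Subtracting baseflow gives direct-runoff ordinates: 0.0, 23.0, 61.0, 54.0, 47.0, 41.0, 36.0, 32.0, 28.0, 25.0, 22.0, 50.0, 0.0 cfs.
The maximum is 61.0 cfs, occurring at the reading for t = 4 h.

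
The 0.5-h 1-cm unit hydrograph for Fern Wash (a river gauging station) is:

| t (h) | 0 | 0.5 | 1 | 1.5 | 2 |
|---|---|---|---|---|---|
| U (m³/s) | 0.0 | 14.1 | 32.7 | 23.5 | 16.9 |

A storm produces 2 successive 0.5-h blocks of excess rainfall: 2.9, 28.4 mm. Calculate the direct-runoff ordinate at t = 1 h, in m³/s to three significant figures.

By discrete convolution, Q_j = Σ (P_i / 10 mm) · U_{j−i}.
At t = 1 h (j=2): Q = (2.9/10)·32.7 + (28.4/10)·14.1 = 49.5 m³/s.

Q ≈ 49.5 m³/s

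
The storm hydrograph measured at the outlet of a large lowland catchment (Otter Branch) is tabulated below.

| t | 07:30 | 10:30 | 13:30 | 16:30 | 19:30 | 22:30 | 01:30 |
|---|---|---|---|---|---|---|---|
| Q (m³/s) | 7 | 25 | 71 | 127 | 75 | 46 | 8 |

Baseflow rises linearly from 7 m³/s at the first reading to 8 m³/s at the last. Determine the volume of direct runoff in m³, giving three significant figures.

Direct-runoff ordinates (Q − Q_b): 0.00, 17.83, 63.67, 119.50, 67.33, 38.17, 0.00 m³/s.
ΣQ_DR = 306.5 m³/s.
With Δt = 3 h = 10800 s, V = ΣQ_DR · Δt = 306.5 × 10800 = 3.31 × 10^6 m³.

V ≈ 3.31 × 10^6 m³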